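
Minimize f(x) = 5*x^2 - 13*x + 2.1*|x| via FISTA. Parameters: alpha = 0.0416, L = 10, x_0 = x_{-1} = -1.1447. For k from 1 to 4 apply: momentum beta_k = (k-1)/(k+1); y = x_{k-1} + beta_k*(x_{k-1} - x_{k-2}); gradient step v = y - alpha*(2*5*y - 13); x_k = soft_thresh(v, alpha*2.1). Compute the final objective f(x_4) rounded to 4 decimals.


FISTA on f(x) = 5*x^2 - 13*x + 2.1*|x|
L = 10, alpha = 0.0416
Iteration 1: beta = 0.0, y = -1.1447 + 0.0*(-1.1447 + 1.1447) = -1.1447
  grad(y) = -24.447, v = y - alpha*grad = -0.1277
  prox(v) = soft_thresh(-0.1277, 0.0874) = -0.0403
Iteration 2: beta = 0.3333, y = -0.0403 + 0.3333*(-0.0403 + 1.1447) = 0.3278
  grad(y) = -9.7223, v = y - alpha*grad = 0.7322
  prox(v) = soft_thresh(0.7322, 0.0874) = 0.6449
Iteration 3: beta = 0.5, y = 0.6449 + 0.5*(0.6449 + 0.0403) = 0.9875
  grad(y) = -3.1254, v = y - alpha*grad = 1.1175
  prox(v) = soft_thresh(1.1175, 0.0874) = 1.0301
Iteration 4: beta = 0.6, y = 1.0301 + 0.6*(1.0301 - 0.6449) = 1.2613
  grad(y) = -0.3873, v = y - alpha*grad = 1.2774
  prox(v) = soft_thresh(1.2774, 0.0874) = 1.19
f(x_4) = 5*1.19^2 - 13*1.19 + 2.1*|1.19| = -5.8905


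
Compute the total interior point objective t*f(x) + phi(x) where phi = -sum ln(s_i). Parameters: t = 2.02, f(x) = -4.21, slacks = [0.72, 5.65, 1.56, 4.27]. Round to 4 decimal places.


Step 1: Compute log-barrier.
ln values: [-0.3285, 1.7317, 0.4447, 1.4516]
phi = -(-0.3285 + 1.7317 + 0.4447 + 1.4516) = -3.2995
Step 2: Compute augmented objective.
t*f(x) = 2.02*-4.21 = -8.5042
Total = -8.5042 - 3.2995 = -11.8037


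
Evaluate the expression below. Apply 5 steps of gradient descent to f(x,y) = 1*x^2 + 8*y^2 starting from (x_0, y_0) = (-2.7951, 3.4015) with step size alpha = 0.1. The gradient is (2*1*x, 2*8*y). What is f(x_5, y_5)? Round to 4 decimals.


Gradient descent on f(x,y) = 1*x^2 + 8*y^2.
Starting point: (-2.7951, 3.4015), alpha = 0.1
Step 1: grad_x = 2*1*-2.7951 = -5.5902, grad_y = 2*8*3.4015 = 54.424
  x_1 = -2.7951 - 0.1*-5.5902 = -2.2361
  y_1 = 3.4015 - 0.1*54.424 = -2.0409
Step 2: grad_x = 2*1*-2.2361 = -4.4722, grad_y = 2*8*-2.0409 = -32.6544
  x_2 = -2.2361 - 0.1*-4.4722 = -1.7889
  y_2 = -2.0409 - 0.1*-32.6544 = 1.2245
Step 3: grad_x = 2*1*-1.7889 = -3.5777, grad_y = 2*8*1.2245 = 19.5926
  x_3 = -1.7889 - 0.1*-3.5777 = -1.4311
  y_3 = 1.2245 - 0.1*19.5926 = -0.7347
Step 4: grad_x = 2*1*-1.4311 = -2.8622, grad_y = 2*8*-0.7347 = -11.7556
  x_4 = -1.4311 - 0.1*-2.8622 = -1.1449
  y_4 = -0.7347 - 0.1*-11.7556 = 0.4408
Step 5: grad_x = 2*1*-1.1449 = -2.2897, grad_y = 2*8*0.4408 = 7.0534
  x_5 = -1.1449 - 0.1*-2.2897 = -0.9159
  y_5 = 0.4408 - 0.1*7.0534 = -0.2645
f(-0.9159, -0.2645) = 1*(-0.9159)^2 + 8*(-0.2645)^2 = 1.3986


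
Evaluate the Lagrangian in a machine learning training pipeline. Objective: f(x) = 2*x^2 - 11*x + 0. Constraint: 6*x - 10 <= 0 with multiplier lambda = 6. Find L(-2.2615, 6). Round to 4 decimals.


Step 1: Evaluate f(x).
f(-2.2615) = 2*(-2.2615)^2 - 11*(-2.2615) + 0 = 35.1053
Step 2: Evaluate g(x).
g(-2.2615) = 6*-2.2615 - 10 = -23.569
Step 3: Compute Lagrangian.
L = 35.1053 + 6*-23.569 = -106.3087


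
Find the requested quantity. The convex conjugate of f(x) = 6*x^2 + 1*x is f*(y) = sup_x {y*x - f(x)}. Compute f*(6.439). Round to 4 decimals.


f*(y) = sup_x {y*x - a*x^2 - b*x} = sup_x {(y-b)*x - a*x^2}
FOC: (y - b) - 2a*x = 0 => x* = (y - b)/(2a)
x* = (6.439 - 1)/(2*6) = 0.4533
f*(6.439) = (y-b)^2/(4a) = (6.439 - 1)^2/(4*6)
= 29.5827/24 = 1.2326


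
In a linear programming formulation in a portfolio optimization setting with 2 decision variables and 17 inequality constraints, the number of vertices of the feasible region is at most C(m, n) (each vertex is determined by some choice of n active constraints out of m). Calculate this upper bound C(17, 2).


Each vertex corresponds to some choice of n active constraints out of m, so the number of vertices is at most C(m, n) = m! / (n!(m-n)!).
m = 17, n = 2
Numerator: 17 * 16
Denominator: 2! = 2
C(17, 2) = 136


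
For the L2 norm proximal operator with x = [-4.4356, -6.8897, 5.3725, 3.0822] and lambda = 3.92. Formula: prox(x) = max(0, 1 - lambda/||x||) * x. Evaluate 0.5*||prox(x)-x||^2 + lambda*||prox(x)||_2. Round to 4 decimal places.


Step 1: Compute ||x||.
||x|| = 10.2716
Step 2: Compute scaling factor.
scale = max(0, 1 - 3.92/10.2716) = 0.6184
Step 3: prox(x) = [-2.7428, -4.2604, 3.3222, 1.9059]
||prox(x)|| = 6.3516
Step 4: Proximal objective.
0.5*||prox-x||^2 = 7.6832
lambda*||prox|| = 24.8983
Total = 32.5816


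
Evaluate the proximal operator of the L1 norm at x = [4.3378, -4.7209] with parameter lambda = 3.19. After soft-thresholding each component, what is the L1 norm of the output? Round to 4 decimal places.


Soft-thresholding with lambda = 3.19:
prox(4.3378) = sign(4.3378)*max(|4.3378| - 3.19, 0) = 1.1478
prox(-4.7209) = sign(-4.7209)*max(|-4.7209| - 3.19, 0) = -1.5309
prox(x) = [1.1478, -1.5309]
||prox(x)||_1 = 1.1478 + 1.5309 = 2.6787


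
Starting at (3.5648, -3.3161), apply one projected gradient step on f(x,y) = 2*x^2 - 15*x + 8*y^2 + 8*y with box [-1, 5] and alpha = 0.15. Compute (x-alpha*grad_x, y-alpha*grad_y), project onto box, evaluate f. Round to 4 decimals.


Step 1: Compute gradient at (3.5648, -3.3161).
grad_x = 2*2*3.5648 - 15 = -0.7408
grad_y = 2*8*-3.3161 + 8 = -45.0576
Step 2: Gradient step.
x_raw = 3.5648 - 0.15*-0.7408 = 3.6759
y_raw = -3.3161 - 0.15*-45.0576 = 3.4425
Step 3: Project onto [-1, 5].
x_proj = clip(3.6759) = 3.6759
y_proj = clip(3.4425) = 3.4425
Step 4: Evaluate f.
f(3.6759, 3.4425) = 94.2349


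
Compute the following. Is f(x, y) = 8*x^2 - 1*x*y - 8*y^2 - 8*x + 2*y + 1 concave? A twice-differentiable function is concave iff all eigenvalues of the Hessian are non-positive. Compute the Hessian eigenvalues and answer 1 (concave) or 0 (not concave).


The Hessian of f(x,y) = 8*x^2 - 1*x*y - 8*y^2 - 8*x + 2*y + 1 is:
H = [[16, -1], [-1, -16]]
Trace = 16 - 16 = 0
Determinant = 16*-16 - (-1)^2 = -257
Discriminant = (0)^2 - 4*-257 = 1028.0
Eigenvalues: lambda_1 = -16.0312, lambda_2 = 16.0312
The function is not concave.

0


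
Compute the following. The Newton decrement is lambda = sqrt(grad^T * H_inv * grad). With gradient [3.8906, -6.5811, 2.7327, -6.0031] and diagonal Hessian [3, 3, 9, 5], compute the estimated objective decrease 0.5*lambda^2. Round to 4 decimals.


Step 1: H is diagonal, so H^(-1) * g = [1.2969, -2.1937, 0.3036, -1.2006].
Step 2: g^T H^(-1) g = sum_i g_i^2 / H_ii
  = (3.8906)^2/3 + (-6.5811)^2/3 + (2.7327)^2/9 + (-6.0031)^2/5
  = 5.0456 + 14.437 + 0.8297 + 7.2074 = 27.5197
Step 3: Objective decrease = 0.5 * g^T H^(-1) g = 13.7599


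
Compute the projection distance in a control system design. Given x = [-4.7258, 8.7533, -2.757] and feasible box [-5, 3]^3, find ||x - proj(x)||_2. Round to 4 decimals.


Project each component onto [-5, 3].
clip(-4.7258) = -4.7258, clip(8.7533) = 3.0, clip(-2.757) = -2.757
Projection = [-4.7258, 3.0, -2.757]
Squared diffs: [0.0, 33.1005, 0.0]
Distance = sqrt(33.1005) = 5.7533


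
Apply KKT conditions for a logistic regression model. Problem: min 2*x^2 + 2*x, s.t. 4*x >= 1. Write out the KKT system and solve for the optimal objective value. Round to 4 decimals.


Step 1: Try lambda = 0 (constraint inactive).
x_unc = -2/(2*2) = -0.5
Check: 4*-0.5 = -2.0 < 1 -- violated!
Step 2: Constraint must be active: 4*x = 1
x* = 1/4 = 0.25
lambda = (2*2*0.25 + 2)/4 = 0.75
Step 3: Compute optimal value.
f(x*) = 2*0.25^2 + 2*0.25 = 0.625


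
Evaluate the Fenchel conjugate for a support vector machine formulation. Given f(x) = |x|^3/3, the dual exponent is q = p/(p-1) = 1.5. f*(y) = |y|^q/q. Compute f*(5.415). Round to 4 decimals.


The conjugate exponent q satisfies 1/p + 1/q = 1.
p = 3, so q = 3/(3 - 1) = 1.5
|y|^q = 5.415^1.5 = 12.6008
f*(5.415) = 12.6008 / 1.5 = 8.4005


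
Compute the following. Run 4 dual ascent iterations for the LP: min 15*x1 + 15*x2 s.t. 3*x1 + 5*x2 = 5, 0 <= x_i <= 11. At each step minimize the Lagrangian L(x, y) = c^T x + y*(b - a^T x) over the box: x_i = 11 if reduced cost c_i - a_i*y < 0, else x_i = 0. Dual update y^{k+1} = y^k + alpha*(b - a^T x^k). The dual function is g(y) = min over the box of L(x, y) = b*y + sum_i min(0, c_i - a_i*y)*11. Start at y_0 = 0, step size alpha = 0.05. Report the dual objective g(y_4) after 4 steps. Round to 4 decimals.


Dual ascent for LP: min 15*x1 + 15*x2, 3*x1 + 5*x2 = 5, 0 <= x_i <= 11
Step 1: y^k = 0.0, reduced costs: (15.0, 15.0)
  x^k = (0.0, 0.0), subgradient = b - a^T x = 5.0
  y^{k+1} = 0.0 + 0.05*5.0 = 0.25
Step 2: y^k = 0.25, reduced costs: (14.25, 13.75)
  x^k = (0.0, 0.0), subgradient = b - a^T x = 5.0
  y^{k+1} = 0.25 + 0.05*5.0 = 0.5
Step 3: y^k = 0.5, reduced costs: (13.5, 12.5)
  x^k = (0.0, 0.0), subgradient = b - a^T x = 5.0
  y^{k+1} = 0.5 + 0.05*5.0 = 0.75
Step 4: y^k = 0.75, reduced costs: (12.75, 11.25)
  x^k = (0.0, 0.0), subgradient = b - a^T x = 5.0
  y^{k+1} = 0.75 + 0.05*5.0 = 1.0
Dual objective at y_4 = 1.0: reduced costs (12.0, 10.0), box minimizer x = (0.0, 0.0)
g(y_4) = b*y + (c1 - a1*y)*x1 + (c2 - a2*y)*x2 = 5*1.0 + 12.0*0.0 + 10.0*0.0 = 5.0 + 0.0 + 0.0 = 5.0


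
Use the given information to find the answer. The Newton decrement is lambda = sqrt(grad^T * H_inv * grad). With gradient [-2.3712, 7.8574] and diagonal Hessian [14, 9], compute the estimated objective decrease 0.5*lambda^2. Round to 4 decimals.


Step 1: H is diagonal, so H^(-1) * g = [-0.1694, 0.873].
Step 2: g^T H^(-1) g = sum_i g_i^2 / H_ii
  = (-2.3712)^2/14 + (7.8574)^2/9
  = 0.4016 + 6.8599 = 7.2615
Step 3: Objective decrease = 0.5 * g^T H^(-1) g = 3.6307


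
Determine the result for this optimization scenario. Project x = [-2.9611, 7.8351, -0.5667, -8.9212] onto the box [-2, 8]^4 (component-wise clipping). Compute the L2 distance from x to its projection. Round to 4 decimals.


Project each component onto [-2, 8].
clip(-2.9611) = -2.0, clip(7.8351) = 7.8351, clip(-0.5667) = -0.5667, clip(-8.9212) = -2.0
Projection = [-2.0, 7.8351, -0.5667, -2.0]
Squared diffs: [0.9237, 0.0, 0.0, 47.903]
Distance = sqrt(48.8267) = 6.9876


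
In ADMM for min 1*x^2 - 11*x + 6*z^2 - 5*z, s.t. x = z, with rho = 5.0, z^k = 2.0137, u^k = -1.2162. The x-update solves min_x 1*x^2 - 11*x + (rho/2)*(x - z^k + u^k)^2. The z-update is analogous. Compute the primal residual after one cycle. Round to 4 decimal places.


ADMM iteration with rho = 5.0, z^k = 2.0137, u^k = -1.2162
Step 1: x-update.
Minimize 1*x^2 - 11*x + (5.0/2)*(x - 2.0137 - 1.2162)^2
FOC: (2*1 + 5.0)*x = 11 + 5.0*(2.0137 + 1.2162)
x^{k+1} = 3.8785
Step 2: z-update.
Minimize 6*z^2 - 5*z + (5.0/2)*(3.8785 - z - 1.2162)^2
FOC: (2*6 + 5.0)*z = 5 + 5.0*(3.8785 - 1.2162)
z^{k+1} = 1.0771
Step 3: u-update.
u^{k+1} = -1.2162 + 3.8785 - 1.0771 = 1.5852
Step 4: Primal residual = |3.8785 - 1.0771| = 2.8014


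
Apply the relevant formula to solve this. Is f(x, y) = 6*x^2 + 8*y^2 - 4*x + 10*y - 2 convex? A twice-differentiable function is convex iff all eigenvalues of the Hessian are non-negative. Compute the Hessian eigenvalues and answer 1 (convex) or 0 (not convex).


The Hessian of f(x,y) = 6*x^2 + 8*y^2 - 4*x + 10*y - 2 is:
H = [[12, 0], [0, 16]]
Trace = 12 + 16 = 28
Determinant = 12*16 - (0)^2 = 192
Discriminant = (28)^2 - 4*192 = 16.0
Eigenvalues: lambda_1 = 12.0, lambda_2 = 16.0
The function is convex.

1


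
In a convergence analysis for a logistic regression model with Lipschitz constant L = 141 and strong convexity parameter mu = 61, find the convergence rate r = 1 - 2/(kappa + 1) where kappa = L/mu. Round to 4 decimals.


Step 1: Compute the condition number.
kappa = L/mu = 141/61 = 2.3115
Step 2: Compute the convergence rate.
r = 1 - 2/(kappa + 1) = 1 - 2*mu/(L + mu) = (L - mu)/(L + mu) = 80/202 = 0.396


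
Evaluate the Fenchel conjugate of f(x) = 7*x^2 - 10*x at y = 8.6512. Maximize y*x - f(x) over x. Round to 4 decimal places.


f*(y) = sup_x {y*x - a*x^2 - b*x} = sup_x {(y-b)*x - a*x^2}
FOC: (y - b) - 2a*x = 0 => x* = (y - b)/(2a)
x* = (8.6512 + 10)/(2*7) = 1.3322
f*(8.6512) = (y-b)^2/(4a) = (8.6512 + 10)^2/(4*7)
= 347.8673/28 = 12.4238


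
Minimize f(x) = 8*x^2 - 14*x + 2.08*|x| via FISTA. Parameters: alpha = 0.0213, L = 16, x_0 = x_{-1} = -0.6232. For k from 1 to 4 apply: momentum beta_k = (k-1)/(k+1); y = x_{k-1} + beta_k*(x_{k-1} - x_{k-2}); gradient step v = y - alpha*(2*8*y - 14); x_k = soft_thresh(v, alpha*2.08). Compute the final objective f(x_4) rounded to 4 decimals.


FISTA on f(x) = 8*x^2 - 14*x + 2.08*|x|
L = 16, alpha = 0.0213
Iteration 1: beta = 0.0, y = -0.6232 + 0.0*(-0.6232 + 0.6232) = -0.6232
  grad(y) = -23.9712, v = y - alpha*grad = -0.1126
  prox(v) = soft_thresh(-0.1126, 0.0443) = -0.0683
Iteration 2: beta = 0.3333, y = -0.0683 + 0.3333*(-0.0683 + 0.6232) = 0.1167
  grad(y) = -12.1335, v = y - alpha*grad = 0.3751
  prox(v) = soft_thresh(0.3751, 0.0443) = 0.3308
Iteration 3: beta = 0.5, y = 0.3308 + 0.5*(0.3308 + 0.0683) = 0.5303
  grad(y) = -5.5145, v = y - alpha*grad = 0.6478
  prox(v) = soft_thresh(0.6478, 0.0443) = 0.6035
Iteration 4: beta = 0.6, y = 0.6035 + 0.6*(0.6035 - 0.3308) = 0.7671
  grad(y) = -1.726, v = y - alpha*grad = 0.8039
  prox(v) = soft_thresh(0.8039, 0.0443) = 0.7596
f(x_4) = 8*0.7596^2 - 14*0.7596 + 2.08*|0.7596| = -4.4385


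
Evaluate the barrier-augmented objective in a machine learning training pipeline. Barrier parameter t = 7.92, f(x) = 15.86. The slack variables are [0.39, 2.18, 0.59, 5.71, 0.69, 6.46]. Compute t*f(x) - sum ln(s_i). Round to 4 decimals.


Step 1: Compute log-barrier.
ln values: [-0.9416, 0.7793, -0.5276, 1.7422, -0.3711, 1.8656]
phi = -(-0.9416 + 0.7793 - 0.5276 + 1.7422 - 0.3711 + 1.8656) = -2.5469
Step 2: Compute augmented objective.
t*f(x) = 7.92*15.86 = 125.6112
Total = 125.6112 - 2.5469 = 123.0643


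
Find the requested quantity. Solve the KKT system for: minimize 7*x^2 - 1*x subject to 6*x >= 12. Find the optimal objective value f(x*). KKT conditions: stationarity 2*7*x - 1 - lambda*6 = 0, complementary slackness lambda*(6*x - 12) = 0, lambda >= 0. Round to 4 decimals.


Step 1: Try lambda = 0 (constraint inactive).
x_unc = 1/(2*7) = 0.0714
Check: 6*0.0714 = 0.4284 < 12 -- violated!
Step 2: Constraint must be active: 6*x = 12
x* = 12/6 = 2.0
lambda = (2*7*2.0 - 1)/6 = 4.5
Step 3: Compute optimal value.
f(x*) = 7*2.0^2 - 1*2.0 = 26.0


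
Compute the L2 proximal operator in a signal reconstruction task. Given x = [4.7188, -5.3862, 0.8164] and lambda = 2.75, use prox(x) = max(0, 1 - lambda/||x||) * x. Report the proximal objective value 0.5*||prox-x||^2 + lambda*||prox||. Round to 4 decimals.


Step 1: Compute ||x||.
||x|| = 7.2073
Step 2: Compute scaling factor.
scale = max(0, 1 - 2.75/7.2073) = 0.6184
Step 3: prox(x) = [2.9183, -3.331, 0.5049]
||prox(x)|| = 4.4573
Step 4: Proximal objective.
0.5*||prox-x||^2 = 3.7813
lambda*||prox|| = 12.2576
Total = 16.0387


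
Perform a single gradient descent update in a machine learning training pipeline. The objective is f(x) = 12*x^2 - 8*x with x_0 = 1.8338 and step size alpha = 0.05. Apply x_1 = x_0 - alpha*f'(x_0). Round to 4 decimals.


We compute the gradient at x_0 and apply the update.
f'(x) = 24*x - 8
f'(1.8338) = 24*1.8338 - 8 = 36.0112
x_1 = 1.8338 - 0.05*36.0112 = 0.0332


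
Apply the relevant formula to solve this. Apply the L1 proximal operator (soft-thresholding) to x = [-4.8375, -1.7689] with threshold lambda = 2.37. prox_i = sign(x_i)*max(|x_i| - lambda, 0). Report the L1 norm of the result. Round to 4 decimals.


Soft-thresholding with lambda = 2.37:
prox(-4.8375) = sign(-4.8375)*max(|-4.8375| - 2.37, 0) = -2.4675
prox(-1.7689) = sign(-1.7689)*max(|-1.7689| - 2.37, 0) = 0.0
prox(x) = [-2.4675, 0.0]
||prox(x)||_1 = 2.4675 + 0.0 = 2.4675


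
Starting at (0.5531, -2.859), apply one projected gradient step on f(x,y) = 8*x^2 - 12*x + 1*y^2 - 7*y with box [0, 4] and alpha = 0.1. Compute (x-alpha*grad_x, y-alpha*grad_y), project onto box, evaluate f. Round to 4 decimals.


Step 1: Compute gradient at (0.5531, -2.859).
grad_x = 2*8*0.5531 - 12 = -3.1504
grad_y = 2*1*-2.859 - 7 = -12.718
Step 2: Gradient step.
x_raw = 0.5531 - 0.1*-3.1504 = 0.8681
y_raw = -2.859 - 0.1*-12.718 = -1.5872
Step 3: Project onto [0, 4].
x_proj = clip(0.8681) = 0.8681
y_proj = clip(-1.5872) = 0.0
Step 4: Evaluate f.
f(0.8681, 0.0) = -4.3883


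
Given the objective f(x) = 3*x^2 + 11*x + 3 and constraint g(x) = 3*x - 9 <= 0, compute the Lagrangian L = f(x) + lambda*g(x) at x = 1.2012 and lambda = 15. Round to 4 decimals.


Step 1: Evaluate f(x).
f(1.2012) = 3*1.2012^2 + 11*1.2012 + 3 = 20.5418
Step 2: Evaluate g(x).
g(1.2012) = 3*1.2012 - 9 = -5.3964
Step 3: Compute Lagrangian.
L = 20.5418 + 15*-5.3964 = -60.4042


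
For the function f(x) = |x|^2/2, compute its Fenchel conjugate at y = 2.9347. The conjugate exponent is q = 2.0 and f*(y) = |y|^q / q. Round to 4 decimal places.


The conjugate exponent q satisfies 1/p + 1/q = 1.
p = 2, so q = 2/(2 - 1) = 2.0
|y|^q = 2.9347^2.0 = 8.6125
f*(2.9347) = 8.6125 / 2.0 = 4.3062


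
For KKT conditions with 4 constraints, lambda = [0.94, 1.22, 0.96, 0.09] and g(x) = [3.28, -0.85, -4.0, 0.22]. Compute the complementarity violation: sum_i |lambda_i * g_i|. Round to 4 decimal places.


KKT complementary slackness check:
lambda_1 * g_1 = 0.94 * 3.28 = 3.0832
lambda_2 * g_2 = 1.22 * -0.85 = -1.037
lambda_3 * g_3 = 0.96 * -4.0 = -3.84
lambda_4 * g_4 = 0.09 * 0.22 = 0.0198
Total violation = 3.0832 + 1.037 + 3.84 + 0.0198 = 7.98


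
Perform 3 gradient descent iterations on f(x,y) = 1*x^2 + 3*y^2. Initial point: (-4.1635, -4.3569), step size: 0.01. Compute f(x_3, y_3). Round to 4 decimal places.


Gradient descent on f(x,y) = 1*x^2 + 3*y^2.
Starting point: (-4.1635, -4.3569), alpha = 0.01
Step 1: grad_x = 2*1*-4.1635 = -8.327, grad_y = 2*3*-4.3569 = -26.1414
  x_1 = -4.1635 - 0.01*-8.327 = -4.0802
  y_1 = -4.3569 - 0.01*-26.1414 = -4.0955
Step 2: grad_x = 2*1*-4.0802 = -8.1605, grad_y = 2*3*-4.0955 = -24.5729
  x_2 = -4.0802 - 0.01*-8.1605 = -3.9986
  y_2 = -4.0955 - 0.01*-24.5729 = -3.8498
Step 3: grad_x = 2*1*-3.9986 = -7.9973, grad_y = 2*3*-3.8498 = -23.0985
  x_3 = -3.9986 - 0.01*-7.9973 = -3.9187
  y_3 = -3.8498 - 0.01*-23.0985 = -3.6188
f(-3.9187, -3.6188) = 1*(-3.9187)^2 + 3*(-3.6188)^2 = 54.6424


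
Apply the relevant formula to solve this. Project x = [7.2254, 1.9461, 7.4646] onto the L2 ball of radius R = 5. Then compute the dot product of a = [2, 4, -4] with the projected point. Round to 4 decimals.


Step 1: Compute ||x|| (intermediates to 6 decimals).
||x|| = sqrt(7.2254^2 + 1.9461^2 + 7.4646^2) = 10.569483
Step 2: Project.
Since ||x|| > R, scale = R/||x|| = 5/10.569483 = 0.47306, proj(x) = scale * x
proj(x) = [3.418048, 0.920622, 3.531204]
Step 3: Dot product.
a^T * proj(x) = 2*3.418048 + 4*0.920622 - 4*3.531204 = -3.6062


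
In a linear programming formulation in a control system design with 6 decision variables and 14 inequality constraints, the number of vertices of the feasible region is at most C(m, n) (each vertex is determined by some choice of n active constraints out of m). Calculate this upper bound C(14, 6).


Each vertex corresponds to some choice of n active constraints out of m, so the number of vertices is at most C(m, n) = m! / (n!(m-n)!).
m = 14, n = 6
Numerator: 14 * 13 * 12 * 11 * 10 * 9
Denominator: 6! = 720
C(14, 6) = 3003


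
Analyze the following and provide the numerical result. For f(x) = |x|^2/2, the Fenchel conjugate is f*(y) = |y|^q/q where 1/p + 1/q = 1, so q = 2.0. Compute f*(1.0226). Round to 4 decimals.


The conjugate exponent q satisfies 1/p + 1/q = 1.
p = 2, so q = 2/(2 - 1) = 2.0
|y|^q = 1.0226^2.0 = 1.0457
f*(1.0226) = 1.0457 / 2.0 = 0.5229


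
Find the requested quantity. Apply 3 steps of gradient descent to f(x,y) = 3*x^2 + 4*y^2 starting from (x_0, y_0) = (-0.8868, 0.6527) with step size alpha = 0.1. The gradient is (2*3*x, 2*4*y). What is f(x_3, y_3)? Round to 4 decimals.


Gradient descent on f(x,y) = 3*x^2 + 4*y^2.
Starting point: (-0.8868, 0.6527), alpha = 0.1
Step 1: grad_x = 2*3*-0.8868 = -5.3208, grad_y = 2*4*0.6527 = 5.2216
  x_1 = -0.8868 - 0.1*-5.3208 = -0.3547
  y_1 = 0.6527 - 0.1*5.2216 = 0.1305
Step 2: grad_x = 2*3*-0.3547 = -2.1283, grad_y = 2*4*0.1305 = 1.0443
  x_2 = -0.3547 - 0.1*-2.1283 = -0.1419
  y_2 = 0.1305 - 0.1*1.0443 = 0.0261
Step 3: grad_x = 2*3*-0.1419 = -0.8513, grad_y = 2*4*0.0261 = 0.2089
  x_3 = -0.1419 - 0.1*-0.8513 = -0.0568
  y_3 = 0.0261 - 0.1*0.2089 = 0.0052
f(-0.0568, 0.0052) = 3*(-0.0568)^2 + 4*0.0052^2 = 0.0098


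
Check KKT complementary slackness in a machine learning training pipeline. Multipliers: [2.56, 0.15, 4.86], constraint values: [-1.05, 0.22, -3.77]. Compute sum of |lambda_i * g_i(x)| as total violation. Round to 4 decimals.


KKT complementary slackness check:
lambda_1 * g_1 = 2.56 * -1.05 = -2.688
lambda_2 * g_2 = 0.15 * 0.22 = 0.033
lambda_3 * g_3 = 4.86 * -3.77 = -18.3222
Total violation = 2.688 + 0.033 + 18.3222 = 21.0432


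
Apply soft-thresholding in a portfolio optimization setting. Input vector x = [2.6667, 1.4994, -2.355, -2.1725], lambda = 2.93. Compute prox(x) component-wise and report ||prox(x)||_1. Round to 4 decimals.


Soft-thresholding with lambda = 2.93:
prox(2.6667) = sign(2.6667)*max(|2.6667| - 2.93, 0) = 0.0
prox(1.4994) = sign(1.4994)*max(|1.4994| - 2.93, 0) = 0.0
prox(-2.355) = sign(-2.355)*max(|-2.355| - 2.93, 0) = 0.0
prox(-2.1725) = sign(-2.1725)*max(|-2.1725| - 2.93, 0) = 0.0
prox(x) = [0.0, 0.0, 0.0, 0.0]
||prox(x)||_1 = 0.0 + 0.0 + 0.0 + 0.0 = 0.0


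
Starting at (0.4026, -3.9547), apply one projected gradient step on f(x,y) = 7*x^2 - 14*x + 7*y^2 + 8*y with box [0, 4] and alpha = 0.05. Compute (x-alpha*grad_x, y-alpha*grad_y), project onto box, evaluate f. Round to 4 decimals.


Step 1: Compute gradient at (0.4026, -3.9547).
grad_x = 2*7*0.4026 - 14 = -8.3636
grad_y = 2*7*-3.9547 + 8 = -47.3658
Step 2: Gradient step.
x_raw = 0.4026 - 0.05*-8.3636 = 0.8208
y_raw = -3.9547 - 0.05*-47.3658 = -1.5864
Step 3: Project onto [0, 4].
x_proj = clip(0.8208) = 0.8208
y_proj = clip(-1.5864) = 0.0
Step 4: Evaluate f.
f(0.8208, 0.0) = -6.7752


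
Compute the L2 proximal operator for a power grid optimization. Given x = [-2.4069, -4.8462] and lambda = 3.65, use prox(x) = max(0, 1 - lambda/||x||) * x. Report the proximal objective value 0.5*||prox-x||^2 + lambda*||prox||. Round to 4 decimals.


Step 1: Compute ||x||.
||x|| = 5.411
Step 2: Compute scaling factor.
scale = max(0, 1 - 3.65/5.411) = 0.3254
Step 3: prox(x) = [-0.7833, -1.5772]
||prox(x)|| = 1.761
Step 4: Proximal objective.
0.5*||prox-x||^2 = 6.6613
lambda*||prox|| = 6.4277
Total = 13.0889


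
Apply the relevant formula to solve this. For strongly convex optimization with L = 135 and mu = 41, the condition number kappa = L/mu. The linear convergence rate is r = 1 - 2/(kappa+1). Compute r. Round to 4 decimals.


Step 1: Compute the condition number.
kappa = L/mu = 135/41 = 3.2927
Step 2: Compute the convergence rate.
r = 1 - 2/(kappa + 1) = 1 - 2*mu/(L + mu) = (L - mu)/(L + mu) = 94/176 = 0.5341


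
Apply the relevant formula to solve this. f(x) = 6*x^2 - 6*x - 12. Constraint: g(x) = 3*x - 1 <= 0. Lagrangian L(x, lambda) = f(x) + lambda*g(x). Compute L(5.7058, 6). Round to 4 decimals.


Step 1: Evaluate f(x).
f(5.7058) = 6*5.7058^2 - 6*5.7058 - 12 = 149.1021
Step 2: Evaluate g(x).
g(5.7058) = 3*5.7058 - 1 = 16.1174
Step 3: Compute Lagrangian.
L = 149.1021 + 6*16.1174 = 245.8065


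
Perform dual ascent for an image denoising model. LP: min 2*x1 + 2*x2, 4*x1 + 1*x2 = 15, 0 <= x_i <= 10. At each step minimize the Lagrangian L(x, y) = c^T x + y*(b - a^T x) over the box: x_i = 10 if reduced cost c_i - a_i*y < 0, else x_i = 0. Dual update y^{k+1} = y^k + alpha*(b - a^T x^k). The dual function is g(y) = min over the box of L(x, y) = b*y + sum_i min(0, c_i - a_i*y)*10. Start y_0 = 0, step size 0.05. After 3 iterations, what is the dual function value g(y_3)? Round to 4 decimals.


Dual ascent for LP: min 2*x1 + 2*x2, 4*x1 + 1*x2 = 15, 0 <= x_i <= 10
Step 1: y^k = 0.0, reduced costs: (2.0, 2.0)
  x^k = (0.0, 0.0), subgradient = b - a^T x = 15.0
  y^{k+1} = 0.0 + 0.05*15.0 = 0.75
Step 2: y^k = 0.75, reduced costs: (-1.0, 1.25)
  x^k = (10.0, 0.0), subgradient = b - a^T x = -25.0
  y^{k+1} = 0.75 + 0.05*-25.0 = -0.5
Step 3: y^k = -0.5, reduced costs: (4.0, 2.5)
  x^k = (0.0, 0.0), subgradient = b - a^T x = 15.0
  y^{k+1} = -0.5 + 0.05*15.0 = 0.25
Dual objective at y_3 = 0.25: reduced costs (1.0, 1.75), box minimizer x = (0.0, 0.0)
g(y_3) = b*y + (c1 - a1*y)*x1 + (c2 - a2*y)*x2 = 15*0.25 + 1.0*0.0 + 1.75*0.0 = 3.75 + 0.0 + 0.0 = 3.75


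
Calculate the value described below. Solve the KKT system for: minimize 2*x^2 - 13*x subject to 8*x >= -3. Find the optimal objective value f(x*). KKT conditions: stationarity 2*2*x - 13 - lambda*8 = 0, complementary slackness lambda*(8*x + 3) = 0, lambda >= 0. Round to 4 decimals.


Step 1: Try lambda = 0 (constraint inactive).
Stationarity: 2*2*x - 13 = 0
x* = 13/(2*2) = 3.25
Check constraint: 8*3.25 = 26.0 >= -3 -- satisfied.
Step 2: Compute optimal value.
f(x*) = 2*3.25^2 - 13*3.25 = -21.125


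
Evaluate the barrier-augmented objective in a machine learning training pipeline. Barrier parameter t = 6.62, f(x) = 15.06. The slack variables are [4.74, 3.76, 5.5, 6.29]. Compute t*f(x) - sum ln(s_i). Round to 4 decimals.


Step 1: Compute log-barrier.
ln values: [1.556, 1.3244, 1.7047, 1.839]
phi = -(1.556 + 1.3244 + 1.7047 + 1.839) = -6.4242
Step 2: Compute augmented objective.
t*f(x) = 6.62*15.06 = 99.6972
Total = 99.6972 - 6.4242 = 93.273


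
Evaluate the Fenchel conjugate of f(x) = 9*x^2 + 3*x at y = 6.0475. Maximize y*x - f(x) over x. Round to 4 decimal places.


f*(y) = sup_x {y*x - a*x^2 - b*x} = sup_x {(y-b)*x - a*x^2}
FOC: (y - b) - 2a*x = 0 => x* = (y - b)/(2a)
x* = (6.0475 - 3)/(2*9) = 0.1693
f*(6.0475) = (y-b)^2/(4a) = (6.0475 - 3)^2/(4*9)
= 9.2873/36 = 0.258


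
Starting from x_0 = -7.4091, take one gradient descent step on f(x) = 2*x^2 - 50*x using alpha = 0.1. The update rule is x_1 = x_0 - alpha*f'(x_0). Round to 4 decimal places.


We compute the gradient at x_0 and apply the update.
f'(x) = 4*x - 50
f'(-7.4091) = 4*-7.4091 - 50 = -79.6364
x_1 = -7.4091 - 0.1*-79.6364 = 0.5545


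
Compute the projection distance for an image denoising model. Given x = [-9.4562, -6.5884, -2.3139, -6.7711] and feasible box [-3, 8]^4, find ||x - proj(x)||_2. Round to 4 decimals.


Project each component onto [-3, 8].
clip(-9.4562) = -3.0, clip(-6.5884) = -3.0, clip(-2.3139) = -2.3139, clip(-6.7711) = -3.0
Projection = [-3.0, -3.0, -2.3139, -3.0]
Squared diffs: [41.6825, 12.8766, 0.0, 14.2212]
Distance = sqrt(68.7803) = 8.2934


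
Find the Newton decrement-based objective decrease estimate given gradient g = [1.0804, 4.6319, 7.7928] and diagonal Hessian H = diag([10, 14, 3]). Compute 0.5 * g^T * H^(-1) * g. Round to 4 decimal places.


Step 1: H is diagonal, so H^(-1) * g = [0.108, 0.3309, 2.5976].
Step 2: g^T H^(-1) g = sum_i g_i^2 / H_ii
  = (1.0804)^2/10 + (4.6319)^2/14 + (7.7928)^2/3
  = 0.1167 + 1.5325 + 20.2426 = 21.8918
Step 3: Objective decrease = 0.5 * g^T H^(-1) g = 10.9459


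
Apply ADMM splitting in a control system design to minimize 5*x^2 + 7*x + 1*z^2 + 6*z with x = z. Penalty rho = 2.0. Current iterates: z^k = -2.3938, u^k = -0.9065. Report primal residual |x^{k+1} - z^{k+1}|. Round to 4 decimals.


ADMM iteration with rho = 2.0, z^k = -2.3938, u^k = -0.9065
Step 1: x-update.
Minimize 5*x^2 + 7*x + (2.0/2)*(x + 2.3938 - 0.9065)^2
FOC: (2*5 + 2.0)*x = -7 + 2.0*(-2.3938 + 0.9065)
x^{k+1} = -0.8312
Step 2: z-update.
Minimize 1*z^2 + 6*z + (2.0/2)*(-0.8312 - z - 0.9065)^2
FOC: (2*1 + 2.0)*z = -6 + 2.0*(-0.8312 - 0.9065)
z^{k+1} = -2.3689
Step 3: u-update.
u^{k+1} = -0.9065 - 0.8312 + 2.3689 = 0.6311
Step 4: Primal residual = |-0.8312 + 2.3689| = 1.5376


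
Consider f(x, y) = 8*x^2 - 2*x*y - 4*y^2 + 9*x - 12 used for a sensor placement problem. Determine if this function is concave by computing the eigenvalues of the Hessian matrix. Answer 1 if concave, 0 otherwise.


The Hessian of f(x,y) = 8*x^2 - 2*x*y - 4*y^2 + 9*x - 12 is:
H = [[16, -2], [-2, -8]]
Trace = 16 - 8 = 8
Determinant = 16*-8 - (-2)^2 = -132
Discriminant = (8)^2 - 4*-132 = 592.0
Eigenvalues: lambda_1 = -8.1655, lambda_2 = 16.1655
The function is not concave.

0


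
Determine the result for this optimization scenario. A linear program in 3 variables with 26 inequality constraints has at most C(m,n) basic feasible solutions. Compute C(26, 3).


Each vertex corresponds to some choice of n active constraints out of m, so the number of vertices is at most C(m, n) = m! / (n!(m-n)!).
m = 26, n = 3
Numerator: 26 * 25 * 24
Denominator: 3! = 6
C(26, 3) = 2600


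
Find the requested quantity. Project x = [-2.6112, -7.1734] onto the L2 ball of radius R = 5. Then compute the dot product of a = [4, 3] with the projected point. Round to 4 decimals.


Step 1: Compute ||x|| (intermediates to 6 decimals).
||x|| = sqrt((-2.6112)^2 + (-7.1734)^2) = 7.633874
Step 2: Project.
Since ||x|| > R, scale = R/||x|| = 5/7.633874 = 0.654975, proj(x) = scale * x
proj(x) = [-1.710271, -4.698398]
Step 3: Dot product.
a^T * proj(x) = 4*(-1.710271) + 3*(-4.698398) = -20.9363


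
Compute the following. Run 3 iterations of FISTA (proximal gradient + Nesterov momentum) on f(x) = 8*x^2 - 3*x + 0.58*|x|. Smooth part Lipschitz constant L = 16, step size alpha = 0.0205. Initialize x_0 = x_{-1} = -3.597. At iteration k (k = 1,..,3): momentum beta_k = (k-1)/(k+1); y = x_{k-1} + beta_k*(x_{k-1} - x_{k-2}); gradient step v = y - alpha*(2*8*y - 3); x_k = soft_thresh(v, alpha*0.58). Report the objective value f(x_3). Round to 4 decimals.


FISTA on f(x) = 8*x^2 - 3*x + 0.58*|x|
L = 16, alpha = 0.0205
Iteration 1: beta = 0.0, y = -3.597 + 0.0*(-3.597 + 3.597) = -3.597
  grad(y) = -60.552, v = y - alpha*grad = -2.3557
  prox(v) = soft_thresh(-2.3557, 0.0119) = -2.3438
Iteration 2: beta = 0.3333, y = -2.3438 + 0.3333*(-2.3438 + 3.597) = -1.9261
  grad(y) = -33.8169, v = y - alpha*grad = -1.2328
  prox(v) = soft_thresh(-1.2328, 0.0119) = -1.2209
Iteration 3: beta = 0.5, y = -1.2209 + 0.5*(-1.2209 + 2.3438) = -0.6595
  grad(y) = -13.5518, v = y - alpha*grad = -0.3817
  prox(v) = soft_thresh(-0.3817, 0.0119) = -0.3698
f(x_3) = 8*(-0.3698)^2 - 3*(-0.3698) + 0.58*|-0.3698| = 2.4177


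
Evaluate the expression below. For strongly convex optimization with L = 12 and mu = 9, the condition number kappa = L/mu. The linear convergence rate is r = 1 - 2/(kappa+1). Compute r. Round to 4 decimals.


Step 1: Compute the condition number.
kappa = L/mu = 12/9 = 1.3333
Step 2: Compute the convergence rate.
r = 1 - 2/(kappa + 1) = 1 - 2*mu/(L + mu) = (L - mu)/(L + mu) = 3/21 = 0.1429


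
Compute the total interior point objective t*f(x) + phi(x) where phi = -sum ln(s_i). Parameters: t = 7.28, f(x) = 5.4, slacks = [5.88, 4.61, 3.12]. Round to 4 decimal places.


Step 1: Compute log-barrier.
ln values: [1.7716, 1.5282, 1.1378]
phi = -(1.7716 + 1.5282 + 1.1378) = -4.4376
Step 2: Compute augmented objective.
t*f(x) = 7.28*5.4 = 39.312
Total = 39.312 - 4.4376 = 34.8744


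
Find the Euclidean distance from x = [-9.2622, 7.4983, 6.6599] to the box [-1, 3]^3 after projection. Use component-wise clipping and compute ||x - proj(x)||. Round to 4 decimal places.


Project each component onto [-1, 3].
clip(-9.2622) = -1.0, clip(7.4983) = 3.0, clip(6.6599) = 3.0
Projection = [-1.0, 3.0, 3.0]
Squared diffs: [68.2639, 20.2347, 13.3949]
Distance = sqrt(101.8935) = 10.0942


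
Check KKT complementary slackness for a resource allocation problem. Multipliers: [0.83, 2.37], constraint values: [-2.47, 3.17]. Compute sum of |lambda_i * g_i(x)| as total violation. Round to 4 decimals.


KKT complementary slackness check:
lambda_1 * g_1 = 0.83 * -2.47 = -2.0501
lambda_2 * g_2 = 2.37 * 3.17 = 7.5129
Total violation = 2.0501 + 7.5129 = 9.563


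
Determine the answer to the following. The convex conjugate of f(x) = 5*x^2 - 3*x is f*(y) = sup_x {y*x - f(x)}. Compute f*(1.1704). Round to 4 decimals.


f*(y) = sup_x {y*x - a*x^2 - b*x} = sup_x {(y-b)*x - a*x^2}
FOC: (y - b) - 2a*x = 0 => x* = (y - b)/(2a)
x* = (1.1704 + 3)/(2*5) = 0.417
f*(1.1704) = (y-b)^2/(4a) = (1.1704 + 3)^2/(4*5)
= 17.3922/20 = 0.8696


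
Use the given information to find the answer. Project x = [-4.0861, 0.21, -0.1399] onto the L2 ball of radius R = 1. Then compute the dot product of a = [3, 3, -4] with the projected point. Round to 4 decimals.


Step 1: Compute ||x|| (intermediates to 6 decimals).
||x|| = sqrt((-4.0861)^2 + 0.21^2 + (-0.1399)^2) = 4.093884
Step 2: Project.
Since ||x|| > R, scale = R/||x|| = 1/4.093884 = 0.244267, proj(x) = scale * x
proj(x) = [-0.998099, 0.051296, -0.034173]
Step 3: Dot product.
a^T * proj(x) = 3*(-0.998099) + 3*0.051296 - 4*(-0.034173) = -2.7037


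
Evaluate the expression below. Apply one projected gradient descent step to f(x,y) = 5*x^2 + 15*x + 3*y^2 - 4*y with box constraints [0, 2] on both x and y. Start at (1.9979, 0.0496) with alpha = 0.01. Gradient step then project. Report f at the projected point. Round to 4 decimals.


Step 1: Compute gradient at (1.9979, 0.0496).
grad_x = 2*5*1.9979 + 15 = 34.979
grad_y = 2*3*0.0496 - 4 = -3.7024
Step 2: Gradient step.
x_raw = 1.9979 - 0.01*34.979 = 1.6481
y_raw = 0.0496 - 0.01*-3.7024 = 0.0866
Step 3: Project onto [0, 2].
x_proj = clip(1.6481) = 1.6481
y_proj = clip(0.0866) = 0.0866
Step 4: Evaluate f.
f(1.6481, 0.0866) = 37.979


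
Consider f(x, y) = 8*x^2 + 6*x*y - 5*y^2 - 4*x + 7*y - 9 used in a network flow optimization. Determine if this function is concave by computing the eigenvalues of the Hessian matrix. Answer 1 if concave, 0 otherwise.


The Hessian of f(x,y) = 8*x^2 + 6*x*y - 5*y^2 - 4*x + 7*y - 9 is:
H = [[16, 6], [6, -10]]
Trace = 16 - 10 = 6
Determinant = 16*-10 - (6)^2 = -196
Discriminant = (6)^2 - 4*-196 = 820.0
Eigenvalues: lambda_1 = -11.3178, lambda_2 = 17.3178
The function is not concave.

0


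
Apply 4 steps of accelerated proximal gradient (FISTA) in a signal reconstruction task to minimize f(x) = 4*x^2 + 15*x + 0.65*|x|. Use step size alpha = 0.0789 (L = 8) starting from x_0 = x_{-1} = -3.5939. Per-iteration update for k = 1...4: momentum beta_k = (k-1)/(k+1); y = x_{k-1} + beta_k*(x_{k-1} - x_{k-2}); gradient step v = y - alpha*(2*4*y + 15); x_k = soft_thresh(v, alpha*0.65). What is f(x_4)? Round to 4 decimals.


FISTA on f(x) = 4*x^2 + 15*x + 0.65*|x|
L = 8, alpha = 0.0789
Iteration 1: beta = 0.0, y = -3.5939 + 0.0*(-3.5939 + 3.5939) = -3.5939
  grad(y) = -13.7512, v = y - alpha*grad = -2.5089
  prox(v) = soft_thresh(-2.5089, 0.0513) = -2.4576
Iteration 2: beta = 0.3333, y = -2.4576 + 0.3333*(-2.4576 + 3.5939) = -2.0789
  grad(y) = -1.6312, v = y - alpha*grad = -1.9502
  prox(v) = soft_thresh(-1.9502, 0.0513) = -1.8989
Iteration 3: beta = 0.5, y = -1.8989 + 0.5*(-1.8989 + 2.4576) = -1.6195
  grad(y) = 2.0436, v = y - alpha*grad = -1.7808
  prox(v) = soft_thresh(-1.7808, 0.0513) = -1.7295
Iteration 4: beta = 0.6, y = -1.7295 + 0.6*(-1.7295 + 1.8989) = -1.6279
  grad(y) = 1.9771, v = y - alpha*grad = -1.7839
  prox(v) = soft_thresh(-1.7839, 0.0513) = -1.7326
f(x_4) = 4*(-1.7326)^2 + 15*(-1.7326) + 0.65*|-1.7326| = -12.8552


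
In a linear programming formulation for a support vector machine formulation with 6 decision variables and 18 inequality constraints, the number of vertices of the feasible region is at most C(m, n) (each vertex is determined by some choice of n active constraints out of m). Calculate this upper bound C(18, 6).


Each vertex corresponds to some choice of n active constraints out of m, so the number of vertices is at most C(m, n) = m! / (n!(m-n)!).
m = 18, n = 6
Numerator: 18 * 17 * 16 * 15 * 14 * 13
Denominator: 6! = 720
C(18, 6) = 18564


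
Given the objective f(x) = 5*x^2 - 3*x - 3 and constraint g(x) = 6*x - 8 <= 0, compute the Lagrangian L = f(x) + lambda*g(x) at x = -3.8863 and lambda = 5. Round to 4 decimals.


Step 1: Evaluate f(x).
f(-3.8863) = 5*(-3.8863)^2 - 3*(-3.8863) - 3 = 84.1755
Step 2: Evaluate g(x).
g(-3.8863) = 6*-3.8863 - 8 = -31.3178
Step 3: Compute Lagrangian.
L = 84.1755 + 5*-31.3178 = -72.4135


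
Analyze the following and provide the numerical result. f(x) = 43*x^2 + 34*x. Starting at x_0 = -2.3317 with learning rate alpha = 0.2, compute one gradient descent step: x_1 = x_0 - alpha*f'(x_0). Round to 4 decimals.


We compute the gradient at x_0 and apply the update.
f'(x) = 86*x + 34
f'(-2.3317) = 86*-2.3317 + 34 = -166.5262
x_1 = -2.3317 - 0.2*-166.5262 = 30.9735


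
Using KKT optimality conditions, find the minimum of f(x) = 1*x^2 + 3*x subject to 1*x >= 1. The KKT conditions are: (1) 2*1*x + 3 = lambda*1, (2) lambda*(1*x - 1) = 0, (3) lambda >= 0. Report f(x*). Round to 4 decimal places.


Step 1: Try lambda = 0 (constraint inactive).
x_unc = -3/(2*1) = -1.5
Check: 1*-1.5 = -1.5 < 1 -- violated!
Step 2: Constraint must be active: 1*x = 1
x* = 1/1 = 1.0
lambda = (2*1*1.0 + 3)/1 = 5.0
Step 3: Compute optimal value.
f(x*) = 1*1.0^2 + 3*1.0 = 4.0


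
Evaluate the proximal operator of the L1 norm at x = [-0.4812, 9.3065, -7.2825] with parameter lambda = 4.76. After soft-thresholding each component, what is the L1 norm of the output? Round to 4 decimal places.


Soft-thresholding with lambda = 4.76:
prox(-0.4812) = sign(-0.4812)*max(|-0.4812| - 4.76, 0) = 0.0
prox(9.3065) = sign(9.3065)*max(|9.3065| - 4.76, 0) = 4.5465
prox(-7.2825) = sign(-7.2825)*max(|-7.2825| - 4.76, 0) = -2.5225
prox(x) = [0.0, 4.5465, -2.5225]
||prox(x)||_1 = 0.0 + 4.5465 + 2.5225 = 7.069


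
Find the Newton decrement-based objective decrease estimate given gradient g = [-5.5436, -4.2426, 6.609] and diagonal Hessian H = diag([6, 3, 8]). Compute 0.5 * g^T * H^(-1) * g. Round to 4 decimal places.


Step 1: H is diagonal, so H^(-1) * g = [-0.9239, -1.4142, 0.8261].
Step 2: g^T H^(-1) g = sum_i g_i^2 / H_ii
  = (-5.5436)^2/6 + (-4.2426)^2/3 + (6.609)^2/8
  = 5.1219 + 5.9999 + 5.4599 = 16.5817
Step 3: Objective decrease = 0.5 * g^T H^(-1) g = 8.2908


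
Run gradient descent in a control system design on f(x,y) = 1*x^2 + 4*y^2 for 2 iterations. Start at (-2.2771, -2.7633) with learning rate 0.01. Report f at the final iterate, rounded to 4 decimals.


Gradient descent on f(x,y) = 1*x^2 + 4*y^2.
Starting point: (-2.2771, -2.7633), alpha = 0.01
Step 1: grad_x = 2*1*-2.2771 = -4.5542, grad_y = 2*4*-2.7633 = -22.1064
  x_1 = -2.2771 - 0.01*-4.5542 = -2.2316
  y_1 = -2.7633 - 0.01*-22.1064 = -2.5422
Step 2: grad_x = 2*1*-2.2316 = -4.4631, grad_y = 2*4*-2.5422 = -20.3379
  x_2 = -2.2316 - 0.01*-4.4631 = -2.1869
  y_2 = -2.5422 - 0.01*-20.3379 = -2.3389
f(-2.1869, -2.3389) = 1*(-2.1869)^2 + 4*(-2.3389)^2 = 26.6637


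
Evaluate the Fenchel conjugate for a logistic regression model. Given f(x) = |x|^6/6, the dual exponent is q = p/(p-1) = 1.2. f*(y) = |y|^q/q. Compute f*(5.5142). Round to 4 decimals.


The conjugate exponent q satisfies 1/p + 1/q = 1.
p = 6, so q = 6/(6 - 1) = 1.2
|y|^q = 5.5142^1.2 = 7.7585
f*(5.5142) = 7.7585 / 1.2 = 6.4654


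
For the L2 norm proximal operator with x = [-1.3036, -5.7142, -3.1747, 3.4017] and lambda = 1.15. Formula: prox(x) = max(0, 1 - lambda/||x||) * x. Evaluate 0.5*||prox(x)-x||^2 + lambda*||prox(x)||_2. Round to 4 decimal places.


Step 1: Compute ||x||.
||x|| = 7.4834
Step 2: Compute scaling factor.
scale = max(0, 1 - 1.15/7.4834) = 0.8463
Step 3: prox(x) = [-1.1033, -4.8361, -2.6868, 2.879]
||prox(x)|| = 6.3334
Step 4: Proximal objective.
0.5*||prox-x||^2 = 0.6613
lambda*||prox|| = 7.2834
Total = 7.9447


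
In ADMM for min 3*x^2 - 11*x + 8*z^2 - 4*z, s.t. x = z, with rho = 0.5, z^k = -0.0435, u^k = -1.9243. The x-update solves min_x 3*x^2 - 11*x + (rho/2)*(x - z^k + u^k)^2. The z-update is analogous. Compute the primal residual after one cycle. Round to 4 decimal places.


ADMM iteration with rho = 0.5, z^k = -0.0435, u^k = -1.9243
Step 1: x-update.
Minimize 3*x^2 - 11*x + (0.5/2)*(x + 0.0435 - 1.9243)^2
FOC: (2*3 + 0.5)*x = 11 + 0.5*(-0.0435 + 1.9243)
x^{k+1} = 1.837
Step 2: z-update.
Minimize 8*z^2 - 4*z + (0.5/2)*(1.837 - z - 1.9243)^2
FOC: (2*8 + 0.5)*z = 4 + 0.5*(1.837 - 1.9243)
z^{k+1} = 0.2398
Step 3: u-update.
u^{k+1} = -1.9243 + 1.837 - 0.2398 = -0.3271
Step 4: Primal residual = |1.837 - 0.2398| = 1.5972
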